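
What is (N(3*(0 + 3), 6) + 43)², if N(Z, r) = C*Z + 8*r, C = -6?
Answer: 1369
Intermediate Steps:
N(Z, r) = -6*Z + 8*r
(N(3*(0 + 3), 6) + 43)² = ((-18*(0 + 3) + 8*6) + 43)² = ((-18*3 + 48) + 43)² = ((-6*9 + 48) + 43)² = ((-54 + 48) + 43)² = (-6 + 43)² = 37² = 1369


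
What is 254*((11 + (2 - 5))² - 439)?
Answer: -95250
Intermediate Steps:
254*((11 + (2 - 5))² - 439) = 254*((11 - 3)² - 439) = 254*(8² - 439) = 254*(64 - 439) = 254*(-375) = -95250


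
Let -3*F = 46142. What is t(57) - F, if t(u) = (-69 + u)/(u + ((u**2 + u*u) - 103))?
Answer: 74427037/4839 ≈ 15381.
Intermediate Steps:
F = -46142/3 (F = -1/3*46142 = -46142/3 ≈ -15381.)
t(u) = (-69 + u)/(-103 + u + 2*u**2) (t(u) = (-69 + u)/(u + ((u**2 + u**2) - 103)) = (-69 + u)/(u + (2*u**2 - 103)) = (-69 + u)/(u + (-103 + 2*u**2)) = (-69 + u)/(-103 + u + 2*u**2))
t(57) - F = (-69 + 57)/(-103 + 57 + 2*57**2) - 1*(-46142/3) = -12/(-103 + 57 + 2*3249) + 46142/3 = -12/(-103 + 57 + 6498) + 46142/3 = -12/6452 + 46142/3 = (1/6452)*(-12) + 46142/3 = -3/1613 + 46142/3 = 74427037/4839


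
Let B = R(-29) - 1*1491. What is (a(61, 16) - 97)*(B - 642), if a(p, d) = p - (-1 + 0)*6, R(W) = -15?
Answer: 64440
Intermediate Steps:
a(p, d) = 6 + p (a(p, d) = p - (-1)*6 = p - 1*(-6) = p + 6 = 6 + p)
B = -1506 (B = -15 - 1*1491 = -15 - 1491 = -1506)
(a(61, 16) - 97)*(B - 642) = ((6 + 61) - 97)*(-1506 - 642) = (67 - 97)*(-2148) = -30*(-2148) = 64440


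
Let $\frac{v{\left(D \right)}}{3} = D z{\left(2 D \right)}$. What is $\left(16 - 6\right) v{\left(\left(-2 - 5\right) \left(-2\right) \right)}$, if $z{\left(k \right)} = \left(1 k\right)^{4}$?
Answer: $258155520$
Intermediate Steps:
$z{\left(k \right)} = k^{4}$
$v{\left(D \right)} = 48 D^{5}$ ($v{\left(D \right)} = 3 D \left(2 D\right)^{4} = 3 D 16 D^{4} = 3 \cdot 16 D^{5} = 48 D^{5}$)
$\left(16 - 6\right) v{\left(\left(-2 - 5\right) \left(-2\right) \right)} = \left(16 - 6\right) 48 \left(\left(-2 - 5\right) \left(-2\right)\right)^{5} = 10 \cdot 48 \left(\left(-7\right) \left(-2\right)\right)^{5} = 10 \cdot 48 \cdot 14^{5} = 10 \cdot 48 \cdot 537824 = 10 \cdot 25815552 = 258155520$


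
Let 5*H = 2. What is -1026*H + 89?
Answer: -1607/5 ≈ -321.40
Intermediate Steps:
H = 2/5 (H = (1/5)*2 = 2/5 ≈ 0.40000)
-1026*H + 89 = -1026*2/5 + 89 = -54*38/5 + 89 = -2052/5 + 89 = -1607/5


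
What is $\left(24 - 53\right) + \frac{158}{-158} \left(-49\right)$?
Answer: $20$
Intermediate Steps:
$\left(24 - 53\right) + \frac{158}{-158} \left(-49\right) = \left(24 - 53\right) + 158 \left(- \frac{1}{158}\right) \left(-49\right) = -29 - -49 = -29 + 49 = 20$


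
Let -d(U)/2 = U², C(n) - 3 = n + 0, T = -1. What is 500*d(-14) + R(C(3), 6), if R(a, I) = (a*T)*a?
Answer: -196036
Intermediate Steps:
C(n) = 3 + n (C(n) = 3 + (n + 0) = 3 + n)
R(a, I) = -a² (R(a, I) = (a*(-1))*a = (-a)*a = -a²)
d(U) = -2*U²
500*d(-14) + R(C(3), 6) = 500*(-2*(-14)²) - (3 + 3)² = 500*(-2*196) - 1*6² = 500*(-392) - 1*36 = -196000 - 36 = -196036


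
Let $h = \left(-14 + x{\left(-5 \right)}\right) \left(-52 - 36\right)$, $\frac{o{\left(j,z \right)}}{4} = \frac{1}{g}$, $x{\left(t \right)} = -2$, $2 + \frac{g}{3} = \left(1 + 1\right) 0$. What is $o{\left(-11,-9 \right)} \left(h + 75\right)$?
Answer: $- \frac{2966}{3} \approx -988.67$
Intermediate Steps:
$g = -6$ ($g = -6 + 3 \left(1 + 1\right) 0 = -6 + 3 \cdot 2 \cdot 0 = -6 + 3 \cdot 0 = -6 + 0 = -6$)
$o{\left(j,z \right)} = - \frac{2}{3}$ ($o{\left(j,z \right)} = \frac{4}{-6} = 4 \left(- \frac{1}{6}\right) = - \frac{2}{3}$)
$h = 1408$ ($h = \left(-14 - 2\right) \left(-52 - 36\right) = \left(-16\right) \left(-88\right) = 1408$)
$o{\left(-11,-9 \right)} \left(h + 75\right) = - \frac{2 \left(1408 + 75\right)}{3} = \left(- \frac{2}{3}\right) 1483 = - \frac{2966}{3}$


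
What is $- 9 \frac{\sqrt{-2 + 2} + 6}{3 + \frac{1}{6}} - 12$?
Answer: $- \frac{552}{19} \approx -29.053$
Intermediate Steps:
$- 9 \frac{\sqrt{-2 + 2} + 6}{3 + \frac{1}{6}} - 12 = - 9 \frac{\sqrt{0} + 6}{3 + \frac{1}{6}} - 12 = - 9 \frac{0 + 6}{\frac{19}{6}} - 12 = - 9 \cdot 6 \cdot \frac{6}{19} - 12 = \left(-9\right) \frac{36}{19} - 12 = - \frac{324}{19} - 12 = - \frac{552}{19}$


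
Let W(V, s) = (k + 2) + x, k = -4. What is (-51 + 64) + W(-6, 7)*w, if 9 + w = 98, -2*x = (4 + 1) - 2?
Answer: -597/2 ≈ -298.50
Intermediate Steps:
x = -3/2 (x = -((4 + 1) - 2)/2 = -(5 - 2)/2 = -½*3 = -3/2 ≈ -1.5000)
w = 89 (w = -9 + 98 = 89)
W(V, s) = -7/2 (W(V, s) = (-4 + 2) - 3/2 = -2 - 3/2 = -7/2)
(-51 + 64) + W(-6, 7)*w = (-51 + 64) - 7/2*89 = 13 - 623/2 = -597/2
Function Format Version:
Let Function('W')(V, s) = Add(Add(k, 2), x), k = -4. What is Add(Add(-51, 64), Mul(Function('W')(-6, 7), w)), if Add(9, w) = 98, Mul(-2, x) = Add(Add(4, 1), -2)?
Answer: Rational(-597, 2) ≈ -298.50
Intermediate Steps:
x = Rational(-3, 2) (x = Mul(Rational(-1, 2), Add(Add(4, 1), -2)) = Mul(Rational(-1, 2), Add(5, -2)) = Mul(Rational(-1, 2), 3) = Rational(-3, 2) ≈ -1.5000)
w = 89 (w = Add(-9, 98) = 89)
Function('W')(V, s) = Rational(-7, 2) (Function('W')(V, s) = Add(Add(-4, 2), Rational(-3, 2)) = Add(-2, Rational(-3, 2)) = Rational(-7, 2))
Add(Add(-51, 64), Mul(Function('W')(-6, 7), w)) = Add(Add(-51, 64), Mul(Rational(-7, 2), 89)) = Add(13, Rational(-623, 2)) = Rational(-597, 2)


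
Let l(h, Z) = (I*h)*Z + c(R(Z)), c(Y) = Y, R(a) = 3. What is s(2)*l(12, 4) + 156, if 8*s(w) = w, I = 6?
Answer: 915/4 ≈ 228.75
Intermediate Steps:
s(w) = w/8
l(h, Z) = 3 + 6*Z*h (l(h, Z) = (6*h)*Z + 3 = 6*Z*h + 3 = 3 + 6*Z*h)
s(2)*l(12, 4) + 156 = ((1/8)*2)*(3 + 6*4*12) + 156 = (3 + 288)/4 + 156 = (1/4)*291 + 156 = 291/4 + 156 = 915/4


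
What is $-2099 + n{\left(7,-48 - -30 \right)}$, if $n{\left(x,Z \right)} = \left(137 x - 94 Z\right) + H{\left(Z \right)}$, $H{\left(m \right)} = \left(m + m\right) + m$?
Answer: $498$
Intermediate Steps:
$H{\left(m \right)} = 3 m$ ($H{\left(m \right)} = 2 m + m = 3 m$)
$n{\left(x,Z \right)} = - 91 Z + 137 x$ ($n{\left(x,Z \right)} = \left(137 x - 94 Z\right) + 3 Z = \left(- 94 Z + 137 x\right) + 3 Z = - 91 Z + 137 x$)
$-2099 + n{\left(7,-48 - -30 \right)} = -2099 - \left(-959 + 91 \left(-48 - -30\right)\right) = -2099 - \left(-959 + 91 \left(-48 + 30\right)\right) = -2099 + \left(\left(-91\right) \left(-18\right) + 959\right) = -2099 + \left(1638 + 959\right) = -2099 + 2597 = 498$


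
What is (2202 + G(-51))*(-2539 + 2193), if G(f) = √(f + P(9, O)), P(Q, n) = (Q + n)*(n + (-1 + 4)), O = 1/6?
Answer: -761892 - 173*I*√791/3 ≈ -7.6189e+5 - 1621.9*I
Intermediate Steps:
O = ⅙ ≈ 0.16667
P(Q, n) = (3 + n)*(Q + n) (P(Q, n) = (Q + n)*(n + 3) = (Q + n)*(3 + n) = (3 + n)*(Q + n))
G(f) = √(1045/36 + f) (G(f) = √(f + ((⅙)² + 3*9 + 3*(⅙) + 9*(⅙))) = √(f + (1/36 + 27 + ½ + 3/2)) = √(f + 1045/36) = √(1045/36 + f))
(2202 + G(-51))*(-2539 + 2193) = (2202 + √(1045 + 36*(-51))/6)*(-2539 + 2193) = (2202 + √(1045 - 1836)/6)*(-346) = (2202 + √(-791)/6)*(-346) = (2202 + (I*√791)/6)*(-346) = (2202 + I*√791/6)*(-346) = -761892 - 173*I*√791/3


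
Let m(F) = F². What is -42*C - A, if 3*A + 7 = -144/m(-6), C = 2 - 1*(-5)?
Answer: -871/3 ≈ -290.33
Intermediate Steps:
C = 7 (C = 2 + 5 = 7)
A = -11/3 (A = -7/3 + (-144/((-6)²))/3 = -7/3 + (-144/36)/3 = -7/3 + (-144*1/36)/3 = -7/3 + (⅓)*(-4) = -7/3 - 4/3 = -11/3 ≈ -3.6667)
-42*C - A = -42*7 - 1*(-11/3) = -294 + 11/3 = -871/3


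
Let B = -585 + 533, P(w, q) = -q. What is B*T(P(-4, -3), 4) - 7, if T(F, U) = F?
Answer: -163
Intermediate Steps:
B = -52
B*T(P(-4, -3), 4) - 7 = -(-52)*(-3) - 7 = -52*3 - 7 = -156 - 7 = -163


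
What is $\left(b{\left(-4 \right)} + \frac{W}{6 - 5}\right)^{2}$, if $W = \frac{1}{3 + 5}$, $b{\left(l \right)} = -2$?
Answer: $\frac{225}{64} \approx 3.5156$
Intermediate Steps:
$W = \frac{1}{8} \approx 0.125$
$\left(b{\left(-4 \right)} + \frac{W}{6 - 5}\right)^{2} = \left(-2 + \frac{1}{8 \left(6 - 5\right)}\right)^{2} = \left(-2 + \frac{1}{8 \cdot 1}\right)^{2} = \left(-2 + \frac{1}{8} \cdot 1\right)^{2} = \left(-2 + \frac{1}{8}\right)^{2} = \left(- \frac{15}{8}\right)^{2} = \frac{225}{64}$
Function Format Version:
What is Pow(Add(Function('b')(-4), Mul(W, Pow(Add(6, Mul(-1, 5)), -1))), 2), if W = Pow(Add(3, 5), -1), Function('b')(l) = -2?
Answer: Rational(225, 64) ≈ 3.5156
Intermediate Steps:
W = Rational(1, 8) (W = Pow(8, -1) = Rational(1, 8) ≈ 0.12500)
Pow(Add(Function('b')(-4), Mul(W, Pow(Add(6, Mul(-1, 5)), -1))), 2) = Pow(Add(-2, Mul(Rational(1, 8), Pow(Add(6, Mul(-1, 5)), -1))), 2) = Pow(Add(-2, Mul(Rational(1, 8), Pow(Add(6, -5), -1))), 2) = Pow(Add(-2, Mul(Rational(1, 8), Pow(1, -1))), 2) = Pow(Add(-2, Mul(Rational(1, 8), 1)), 2) = Pow(Add(-2, Rational(1, 8)), 2) = Pow(Rational(-15, 8), 2) = Rational(225, 64)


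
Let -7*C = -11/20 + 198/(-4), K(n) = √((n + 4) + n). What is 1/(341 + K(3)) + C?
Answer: 16633573/2325420 - √10/116271 ≈ 7.1529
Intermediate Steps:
K(n) = √(4 + 2*n) (K(n) = √((4 + n) + n) = √(4 + 2*n))
C = 143/20 (C = -(-11/20 + 198/(-4))/7 = -(-11*1/20 + 198*(-¼))/7 = -(-11/20 - 99/2)/7 = -⅐*(-1001/20) = 143/20 ≈ 7.1500)
1/(341 + K(3)) + C = 1/(341 + √(4 + 2*3)) + 143/20 = 1/(341 + √(4 + 6)) + 143/20 = 1/(341 + √10) + 143/20 = 143/20 + 1/(341 + √10)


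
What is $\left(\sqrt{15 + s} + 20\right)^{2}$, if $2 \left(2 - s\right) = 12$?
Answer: $\left(20 + \sqrt{11}\right)^{2} \approx 543.67$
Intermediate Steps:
$s = -4$ ($s = 2 - 6 = -4$)
$\left(\sqrt{15 + s} + 20\right)^{2} = \left(\sqrt{15 - 4} + 20\right)^{2} = \left(\sqrt{11} + 20\right)^{2} = \left(20 + \sqrt{11}\right)^{2}$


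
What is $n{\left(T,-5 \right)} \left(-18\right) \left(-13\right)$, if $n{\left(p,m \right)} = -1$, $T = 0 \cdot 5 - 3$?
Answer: $-234$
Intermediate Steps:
$T = -3$ ($T = 0 - 3 = -3$)
$n{\left(T,-5 \right)} \left(-18\right) \left(-13\right) = \left(-1\right) \left(-18\right) \left(-13\right) = 18 \left(-13\right) = -234$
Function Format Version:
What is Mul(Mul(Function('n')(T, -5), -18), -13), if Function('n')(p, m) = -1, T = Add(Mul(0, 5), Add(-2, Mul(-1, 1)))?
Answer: -234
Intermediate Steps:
T = -3 (T = Add(0, Add(-2, -1)) = Add(0, -3) = -3)
Mul(Mul(Function('n')(T, -5), -18), -13) = Mul(Mul(-1, -18), -13) = Mul(18, -13) = -234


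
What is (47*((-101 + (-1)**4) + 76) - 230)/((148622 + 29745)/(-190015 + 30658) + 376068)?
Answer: -30915258/8561269987 ≈ -0.0036111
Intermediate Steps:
(47*((-101 + (-1)**4) + 76) - 230)/((148622 + 29745)/(-190015 + 30658) + 376068) = (47*((-101 + 1) + 76) - 230)/(178367/(-159357) + 376068) = (47*(-100 + 76) - 230)/(178367*(-1/159357) + 376068) = (47*(-24) - 230)/(-178367/159357 + 376068) = (-1128 - 230)/(59928889909/159357) = -1358*159357/59928889909 = -30915258/8561269987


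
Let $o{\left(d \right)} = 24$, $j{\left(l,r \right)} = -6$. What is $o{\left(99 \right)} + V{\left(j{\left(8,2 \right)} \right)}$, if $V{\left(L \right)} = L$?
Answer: $18$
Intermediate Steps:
$o{\left(99 \right)} + V{\left(j{\left(8,2 \right)} \right)} = 24 - 6 = 18$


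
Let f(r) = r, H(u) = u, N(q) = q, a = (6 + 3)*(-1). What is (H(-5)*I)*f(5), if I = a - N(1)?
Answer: 250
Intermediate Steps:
a = -9 (a = 9*(-1) = -9)
I = -10 (I = -9 - 1*1 = -9 - 1 = -10)
(H(-5)*I)*f(5) = -5*(-10)*5 = 50*5 = 250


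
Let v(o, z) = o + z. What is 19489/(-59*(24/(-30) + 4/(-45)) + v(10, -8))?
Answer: 175401/490 ≈ 357.96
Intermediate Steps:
19489/(-59*(24/(-30) + 4/(-45)) + v(10, -8)) = 19489/(-59*(24/(-30) + 4/(-45)) + (10 - 8)) = 19489/(-59*(24*(-1/30) + 4*(-1/45)) + 2) = 19489/(-59*(-4/5 - 4/45) + 2) = 19489/(-59*(-8/9) + 2) = 19489/(472/9 + 2) = 19489/(490/9) = 19489*(9/490) = 175401/490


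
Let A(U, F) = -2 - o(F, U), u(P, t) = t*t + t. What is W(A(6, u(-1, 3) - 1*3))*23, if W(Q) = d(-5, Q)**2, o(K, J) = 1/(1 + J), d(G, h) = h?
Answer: 5175/49 ≈ 105.61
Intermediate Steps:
u(P, t) = t + t**2 (u(P, t) = t**2 + t = t + t**2)
A(U, F) = -2 - 1/(1 + U)
W(Q) = Q**2
W(A(6, u(-1, 3) - 1*3))*23 = ((-3 - 2*6)/(1 + 6))**2*23 = ((-3 - 12)/7)**2*23 = ((1/7)*(-15))**2*23 = (-15/7)**2*23 = (225/49)*23 = 5175/49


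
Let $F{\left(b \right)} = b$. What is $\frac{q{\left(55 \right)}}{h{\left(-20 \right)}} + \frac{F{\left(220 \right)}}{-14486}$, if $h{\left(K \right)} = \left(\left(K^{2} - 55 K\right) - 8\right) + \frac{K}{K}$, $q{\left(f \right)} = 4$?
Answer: $- \frac{135258}{10813799} \approx -0.012508$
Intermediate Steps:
$h{\left(K \right)} = -7 + K^{2} - 55 K$ ($h{\left(K \right)} = \left(-8 + K^{2} - 55 K\right) + 1 = -7 + K^{2} - 55 K$)
$\frac{q{\left(55 \right)}}{h{\left(-20 \right)}} + \frac{F{\left(220 \right)}}{-14486} = \frac{4}{-7 + \left(-20\right)^{2} - -1100} + \frac{220}{-14486} = \frac{4}{-7 + 400 + 1100} + 220 \left(- \frac{1}{14486}\right) = \frac{4}{1493} - \frac{110}{7243} = - \frac{135258}{10813799}$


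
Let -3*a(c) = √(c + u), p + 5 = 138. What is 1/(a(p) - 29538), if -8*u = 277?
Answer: -2126736/62819527181 + 6*√1574/62819527181 ≈ -3.3851e-5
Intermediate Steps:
u = -277/8 (u = -⅛*277 = -277/8 ≈ -34.625)
p = 133 (p = -5 + 138 = 133)
a(c) = -√(-277/8 + c)/3 (a(c) = -√(c - 277/8)/3 = -√(-277/8 + c)/3)
1/(a(p) - 29538) = 1/(-√(-554 + 16*133)/12 - 29538) = 1/(-√(-554 + 2128)/12 - 29538) = 1/(-√1574/12 - 29538) = 1/(-29538 - √1574/12)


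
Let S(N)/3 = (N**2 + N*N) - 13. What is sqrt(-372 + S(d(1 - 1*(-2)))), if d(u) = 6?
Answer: I*sqrt(195) ≈ 13.964*I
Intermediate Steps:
S(N) = -39 + 6*N**2 (S(N) = 3*((N**2 + N*N) - 13) = 3*((N**2 + N**2) - 13) = 3*(2*N**2 - 13) = 3*(-13 + 2*N**2) = -39 + 6*N**2)
sqrt(-372 + S(d(1 - 1*(-2)))) = sqrt(-372 + (-39 + 6*6**2)) = sqrt(-372 + (-39 + 6*36)) = sqrt(-372 + (-39 + 216)) = sqrt(-372 + 177) = sqrt(-195) = I*sqrt(195)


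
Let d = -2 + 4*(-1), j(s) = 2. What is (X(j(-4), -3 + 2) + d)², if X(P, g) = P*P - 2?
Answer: 16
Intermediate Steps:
X(P, g) = -2 + P² (X(P, g) = P² - 2 = -2 + P²)
d = -6 (d = -2 - 4 = -6)
(X(j(-4), -3 + 2) + d)² = ((-2 + 2²) - 6)² = ((-2 + 4) - 6)² = (2 - 6)² = (-4)² = 16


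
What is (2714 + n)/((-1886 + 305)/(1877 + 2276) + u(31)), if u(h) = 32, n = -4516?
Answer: -7483706/131315 ≈ -56.990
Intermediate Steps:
(2714 + n)/((-1886 + 305)/(1877 + 2276) + u(31)) = (2714 - 4516)/((-1886 + 305)/(1877 + 2276) + 32) = -1802/(-1581/4153 + 32) = -1802/131315/4153 = -1802*4153/131315 = -7483706/131315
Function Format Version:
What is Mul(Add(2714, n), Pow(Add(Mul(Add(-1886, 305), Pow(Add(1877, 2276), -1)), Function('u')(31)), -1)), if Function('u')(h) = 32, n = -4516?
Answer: Rational(-7483706, 131315) ≈ -56.990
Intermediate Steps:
Mul(Add(2714, n), Pow(Add(Mul(Add(-1886, 305), Pow(Add(1877, 2276), -1)), Function('u')(31)), -1)) = Mul(Add(2714, -4516), Pow(Add(Mul(Add(-1886, 305), Pow(Add(1877, 2276), -1)), 32), -1)) = Mul(-1802, Pow(Add(Mul(-1581, Pow(4153, -1)), 32), -1)) = Mul(-1802, Pow(Add(Mul(-1581, Rational(1, 4153)), 32), -1)) = Mul(-1802, Pow(Add(Rational(-1581, 4153), 32), -1)) = Mul(-1802, Pow(Rational(131315, 4153), -1)) = Mul(-1802, Rational(4153, 131315)) = Rational(-7483706, 131315)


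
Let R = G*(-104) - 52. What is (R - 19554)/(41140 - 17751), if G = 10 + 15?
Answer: -22206/23389 ≈ -0.94942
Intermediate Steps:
G = 25
R = -2652 (R = 25*(-104) - 52 = -2600 - 52 = -2652)
(R - 19554)/(41140 - 17751) = (-2652 - 19554)/(41140 - 17751) = -22206/23389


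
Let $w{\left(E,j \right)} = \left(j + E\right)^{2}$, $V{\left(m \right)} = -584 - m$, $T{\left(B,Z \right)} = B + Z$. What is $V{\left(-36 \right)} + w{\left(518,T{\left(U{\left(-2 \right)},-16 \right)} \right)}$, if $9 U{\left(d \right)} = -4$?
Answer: $\frac{20331808}{81} \approx 2.5101 \cdot 10^{5}$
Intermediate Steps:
$U{\left(d \right)} = - \frac{4}{9}$ ($U{\left(d \right)} = \frac{1}{9} \left(-4\right) = - \frac{4}{9}$)
$w{\left(E,j \right)} = \left(E + j\right)^{2}$
$V{\left(-36 \right)} + w{\left(518,T{\left(U{\left(-2 \right)},-16 \right)} \right)} = \left(-584 - -36\right) + \left(518 - \frac{148}{9}\right)^{2} = \left(-584 + 36\right) + \left(518 - \frac{148}{9}\right)^{2} = -548 + \left(\frac{4514}{9}\right)^{2} = -548 + \frac{20376196}{81} = \frac{20331808}{81}$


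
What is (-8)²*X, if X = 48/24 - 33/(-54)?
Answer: 1504/9 ≈ 167.11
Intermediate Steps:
X = 47/18 (X = 48*(1/24) - 33*(-1/54) = 2 + 11/18 = 47/18 ≈ 2.6111)
(-8)²*X = (-8)²*(47/18) = 64*(47/18) = 1504/9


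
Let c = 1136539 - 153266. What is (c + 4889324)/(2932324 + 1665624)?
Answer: 5872597/4597948 ≈ 1.2772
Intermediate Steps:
c = 983273
(c + 4889324)/(2932324 + 1665624) = (983273 + 4889324)/(2932324 + 1665624) = 5872597/4597948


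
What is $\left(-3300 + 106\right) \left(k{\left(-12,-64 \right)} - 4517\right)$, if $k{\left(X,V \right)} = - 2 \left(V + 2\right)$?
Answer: $14031242$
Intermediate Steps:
$k{\left(X,V \right)} = -4 - 2 V$ ($k{\left(X,V \right)} = - 2 \left(2 + V\right) = -4 - 2 V$)
$\left(-3300 + 106\right) \left(k{\left(-12,-64 \right)} - 4517\right) = \left(-3300 + 106\right) \left(\left(-4 - -128\right) - 4517\right) = - 3194 \left(\left(-4 + 128\right) - 4517\right) = - 3194 \left(124 - 4517\right) = \left(-3194\right) \left(-4393\right) = 14031242$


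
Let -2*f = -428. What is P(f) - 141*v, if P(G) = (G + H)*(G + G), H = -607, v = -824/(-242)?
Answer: -20410776/121 ≈ -1.6868e+5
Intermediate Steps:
v = 412/121 (v = -824*(-1/242) = 412/121 ≈ 3.4050)
f = 214 (f = -1/2*(-428) = 214)
P(G) = 2*G*(-607 + G) (P(G) = (G - 607)*(G + G) = (-607 + G)*(2*G) = 2*G*(-607 + G))
P(f) - 141*v = 2*214*(-607 + 214) - 141*412/121 = 2*214*(-393) - 1*58092/121 = -168204 - 58092/121 = -20410776/121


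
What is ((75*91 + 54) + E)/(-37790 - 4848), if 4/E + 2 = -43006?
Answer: -73963007/458443776 ≈ -0.16133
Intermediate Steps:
E = -1/10752 (E = 4/(-2 - 43006) = 4/(-43008) = 4*(-1/43008) = -1/10752 ≈ -9.3006e-5)
((75*91 + 54) + E)/(-37790 - 4848) = ((75*91 + 54) - 1/10752)/(-37790 - 4848) = ((6825 + 54) - 1/10752)/(-42638) = (6879 - 1/10752)*(-1/42638) = (73963007/10752)*(-1/42638) = -73963007/458443776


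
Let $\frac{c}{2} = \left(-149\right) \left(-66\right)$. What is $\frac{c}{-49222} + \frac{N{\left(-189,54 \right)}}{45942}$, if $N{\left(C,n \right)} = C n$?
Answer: $- \frac{117162249}{188446427} \approx -0.62173$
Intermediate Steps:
$c = 19668$ ($c = 2 \left(\left(-149\right) \left(-66\right)\right) = 2 \cdot 9834 = 19668$)
$\frac{c}{-49222} + \frac{N{\left(-189,54 \right)}}{45942} = \frac{19668}{-49222} + \frac{\left(-189\right) 54}{45942} = 19668 \left(- \frac{1}{49222}\right) - \frac{1701}{7657} = - \frac{9834}{24611} - \frac{1701}{7657} = - \frac{117162249}{188446427}$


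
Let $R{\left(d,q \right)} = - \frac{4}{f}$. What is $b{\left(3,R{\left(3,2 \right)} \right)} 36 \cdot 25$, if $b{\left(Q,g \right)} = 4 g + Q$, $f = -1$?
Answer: $17100$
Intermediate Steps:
$R{\left(d,q \right)} = 4$ ($R{\left(d,q \right)} = - \frac{4}{-1} = \left(-4\right) \left(-1\right) = 4$)
$b{\left(Q,g \right)} = Q + 4 g$
$b{\left(3,R{\left(3,2 \right)} \right)} 36 \cdot 25 = \left(3 + 4 \cdot 4\right) 36 \cdot 25 = \left(3 + 16\right) 36 \cdot 25 = 19 \cdot 36 \cdot 25 = 684 \cdot 25 = 17100$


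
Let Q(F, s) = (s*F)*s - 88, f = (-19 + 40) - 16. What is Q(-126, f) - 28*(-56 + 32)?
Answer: -2566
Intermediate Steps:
f = 5 (f = 21 - 16 = 5)
Q(F, s) = -88 + F*s**2 (Q(F, s) = (F*s)*s - 88 = F*s**2 - 88 = -88 + F*s**2)
Q(-126, f) - 28*(-56 + 32) = (-88 - 126*5**2) - 28*(-56 + 32) = (-88 - 126*25) - 28*(-24) = (-88 - 3150) + 672 = -3238 + 672 = -2566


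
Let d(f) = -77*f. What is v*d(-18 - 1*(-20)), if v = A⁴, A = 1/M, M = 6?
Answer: -77/648 ≈ -0.11883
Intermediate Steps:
A = ⅙ (A = 1/6 = ⅙ ≈ 0.16667)
v = 1/1296 (v = (⅙)⁴ = 1/1296 ≈ 0.00077160)
v*d(-18 - 1*(-20)) = (-77*(-18 - 1*(-20)))/1296 = (-77*(-18 + 20))/1296 = (-77*2)/1296 = (1/1296)*(-154) = -77/648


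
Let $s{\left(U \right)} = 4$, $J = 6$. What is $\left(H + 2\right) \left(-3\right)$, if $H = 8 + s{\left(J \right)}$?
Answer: $-42$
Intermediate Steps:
$H = 12$ ($H = 8 + 4 = 12$)
$\left(H + 2\right) \left(-3\right) = \left(12 + 2\right) \left(-3\right) = 14 \left(-3\right) = -42$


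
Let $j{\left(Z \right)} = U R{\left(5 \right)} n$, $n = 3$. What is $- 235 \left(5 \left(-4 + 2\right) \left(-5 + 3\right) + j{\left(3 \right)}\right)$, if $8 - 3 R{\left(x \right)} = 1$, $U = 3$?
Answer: $-9635$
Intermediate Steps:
$R{\left(x \right)} = \frac{7}{3}$ ($R{\left(x \right)} = \frac{8}{3} - \frac{1}{3} = \frac{7}{3}$)
$j{\left(Z \right)} = 21$ ($j{\left(Z \right)} = 3 \cdot \frac{7}{3} \cdot 3 = 7 \cdot 3 = 21$)
$- 235 \left(5 \left(-4 + 2\right) \left(-5 + 3\right) + j{\left(3 \right)}\right) = - 235 \left(5 \left(-4 + 2\right) \left(-5 + 3\right) + 21\right) = - 235 \left(5 \left(\left(-2\right) \left(-2\right)\right) + 21\right) = - 235 \left(5 \cdot 4 + 21\right) = - 235 \left(20 + 21\right) = \left(-235\right) 41 = -9635$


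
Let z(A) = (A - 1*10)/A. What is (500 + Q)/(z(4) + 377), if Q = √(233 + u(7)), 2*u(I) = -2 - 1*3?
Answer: 1000/751 + √922/751 ≈ 1.3720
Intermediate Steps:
u(I) = -5/2 (u(I) = (-2 - 1*3)/2 = (-2 - 3)/2 = (½)*(-5) = -5/2)
z(A) = (-10 + A)/A (z(A) = (A - 10)/A = (-10 + A)/A)
Q = √922/2 (Q = √(233 - 5/2) = √(461/2) = √922/2 ≈ 15.182)
(500 + Q)/(z(4) + 377) = (500 + √922/2)/((-10 + 4)/4 + 377) = (500 + √922/2)/((¼)*(-6) + 377) = (500 + √922/2)/(-3/2 + 377) = (500 + √922/2)/(751/2) = (500 + √922/2)*(2/751) = 1000/751 + √922/751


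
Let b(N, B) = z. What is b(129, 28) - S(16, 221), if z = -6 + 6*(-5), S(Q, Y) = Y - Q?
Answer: -241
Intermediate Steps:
z = -36 (z = -6 - 30 = -36)
b(N, B) = -36
b(129, 28) - S(16, 221) = -36 - (221 - 1*16) = -36 - (221 - 16) = -36 - 1*205 = -36 - 205 = -241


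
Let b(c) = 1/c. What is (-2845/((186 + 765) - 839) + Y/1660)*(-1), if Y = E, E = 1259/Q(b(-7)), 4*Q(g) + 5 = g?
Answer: 10872839/418320 ≈ 25.992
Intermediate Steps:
Q(g) = -5/4 + g/4
E = -8813/9 (E = 1259/(-5/4 + (¼)/(-7)) = 1259/(-5/4 + (¼)*(-⅐)) = 1259/(-5/4 - 1/28) = 1259/(-9/7) = 1259*(-7/9) = -8813/9 ≈ -979.22)
Y = -8813/9 ≈ -979.22
(-2845/((186 + 765) - 839) + Y/1660)*(-1) = (-2845/((186 + 765) - 839) - 8813/9/1660)*(-1) = (-2845/(951 - 839) - 8813/9*1/1660)*(-1) = (-2845/112 - 8813/14940)*(-1) = -10872839/418320*(-1) = 10872839/418320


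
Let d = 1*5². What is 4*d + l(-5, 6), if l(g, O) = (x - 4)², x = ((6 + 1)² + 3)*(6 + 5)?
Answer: 322724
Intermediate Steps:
x = 572 (x = (7² + 3)*11 = (49 + 3)*11 = 52*11 = 572)
l(g, O) = 322624 (l(g, O) = (572 - 4)² = 568² = 322624)
d = 25 (d = 1*25 = 25)
4*d + l(-5, 6) = 4*25 + 322624 = 100 + 322624 = 322724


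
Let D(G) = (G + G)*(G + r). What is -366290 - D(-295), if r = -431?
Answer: -794630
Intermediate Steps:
D(G) = 2*G*(-431 + G) (D(G) = (G + G)*(G - 431) = (2*G)*(-431 + G) = 2*G*(-431 + G))
-366290 - D(-295) = -366290 - 2*(-295)*(-431 - 295) = -366290 - 2*(-295)*(-726) = -366290 - 1*428340 = -366290 - 428340 = -794630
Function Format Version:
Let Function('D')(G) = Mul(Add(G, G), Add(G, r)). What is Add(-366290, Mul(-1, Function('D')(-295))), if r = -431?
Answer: -794630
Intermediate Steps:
Function('D')(G) = Mul(2, G, Add(-431, G)) (Function('D')(G) = Mul(Add(G, G), Add(G, -431)) = Mul(Mul(2, G), Add(-431, G)) = Mul(2, G, Add(-431, G)))
Add(-366290, Mul(-1, Function('D')(-295))) = Add(-366290, Mul(-1, Mul(2, -295, Add(-431, -295)))) = Add(-366290, Mul(-1, Mul(2, -295, -726))) = Add(-366290, Mul(-1, 428340)) = Add(-366290, -428340) = -794630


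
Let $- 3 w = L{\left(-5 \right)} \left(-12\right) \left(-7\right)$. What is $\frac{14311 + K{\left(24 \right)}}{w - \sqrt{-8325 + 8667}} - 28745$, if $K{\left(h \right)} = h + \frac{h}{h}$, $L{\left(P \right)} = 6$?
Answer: $- \frac{133979423}{4647} + \frac{7168 \sqrt{38}}{4647} \approx -28822.0$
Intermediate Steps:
$K{\left(h \right)} = 1 + h$ ($K{\left(h \right)} = h + 1 = 1 + h$)
$w = -168$ ($w = - \frac{6 \left(-12\right) \left(-7\right)}{3} = - \frac{\left(-72\right) \left(-7\right)}{3} = \left(- \frac{1}{3}\right) 504 = -168$)
$\frac{14311 + K{\left(24 \right)}}{w - \sqrt{-8325 + 8667}} - 28745 = \frac{14311 + \left(1 + 24\right)}{-168 - \sqrt{-8325 + 8667}} - 28745 = \frac{14311 + 25}{-168 - \sqrt{342}} - 28745 = \frac{14336}{-168 - 3 \sqrt{38}} - 28745 = -28745 + \frac{14336}{-168 - 3 \sqrt{38}}$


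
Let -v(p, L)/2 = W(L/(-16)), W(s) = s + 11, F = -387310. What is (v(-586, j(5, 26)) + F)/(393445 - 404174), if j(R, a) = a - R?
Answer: 3098635/85832 ≈ 36.101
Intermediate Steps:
W(s) = 11 + s
v(p, L) = -22 + L/8 (v(p, L) = -2*(11 + L/(-16)) = -2*(11 + L*(-1/16)) = -2*(11 - L/16) = -22 + L/8)
(v(-586, j(5, 26)) + F)/(393445 - 404174) = ((-22 + (26 - 1*5)/8) - 387310)/(393445 - 404174) = ((-22 + (26 - 5)/8) - 387310)/(-10729) = ((-22 + (⅛)*21) - 387310)*(-1/10729) = ((-22 + 21/8) - 387310)*(-1/10729) = (-155/8 - 387310)*(-1/10729) = -3098635/8*(-1/10729) = 3098635/85832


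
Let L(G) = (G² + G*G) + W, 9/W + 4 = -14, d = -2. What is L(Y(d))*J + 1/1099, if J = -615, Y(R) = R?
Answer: -10138273/2198 ≈ -4612.5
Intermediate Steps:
W = -½ (W = 9/(-4 - 14) = 9/(-18) = 9*(-1/18) = -½ ≈ -0.50000)
L(G) = -½ + 2*G² (L(G) = (G² + G*G) - ½ = (G² + G²) - ½ = 2*G² - ½ = -½ + 2*G²)
L(Y(d))*J + 1/1099 = (-½ + 2*(-2)²)*(-615) + 1/1099 = (-½ + 2*4)*(-615) + 1/1099 = (-½ + 8)*(-615) + 1/1099 = (15/2)*(-615) + 1/1099 = -9225/2 + 1/1099 = -10138273/2198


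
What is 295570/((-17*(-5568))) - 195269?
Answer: -9241543447/47328 ≈ -1.9527e+5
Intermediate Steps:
295570/((-17*(-5568))) - 195269 = 295570/94656 - 195269 = 295570*(1/94656) - 195269 = 147785/47328 - 195269 = -9241543447/47328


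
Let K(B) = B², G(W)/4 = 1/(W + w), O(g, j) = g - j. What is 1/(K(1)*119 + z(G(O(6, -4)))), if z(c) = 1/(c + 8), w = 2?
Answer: 25/2978 ≈ 0.0083949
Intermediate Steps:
G(W) = 4/(2 + W) (G(W) = 4/(W + 2) = 4/(2 + W))
z(c) = 1/(8 + c)
1/(K(1)*119 + z(G(O(6, -4)))) = 1/(1²*119 + 1/(8 + 4/(2 + (6 - 1*(-4))))) = 1/(1*119 + 1/(8 + 4/(2 + (6 + 4)))) = 1/(119 + 1/(8 + 4/(2 + 10))) = 1/(119 + 1/(8 + 4/12)) = 1/(119 + 1/(8 + 4*(1/12))) = 1/(119 + 1/(8 + ⅓)) = 1/(119 + 1/(25/3)) = 1/(119 + 3/25) = 1/(2978/25) = 25/2978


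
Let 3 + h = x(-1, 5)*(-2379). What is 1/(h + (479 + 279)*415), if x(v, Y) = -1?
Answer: 1/316946 ≈ 3.1551e-6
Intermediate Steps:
h = 2376 (h = -3 - 1*(-2379) = -3 + 2379 = 2376)
1/(h + (479 + 279)*415) = 1/(2376 + (479 + 279)*415) = 1/(2376 + 758*415) = 1/(2376 + 314570) = 1/316946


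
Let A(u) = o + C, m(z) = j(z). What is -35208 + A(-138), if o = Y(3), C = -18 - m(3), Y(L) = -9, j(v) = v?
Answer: -35238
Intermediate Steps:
m(z) = z
C = -21 (C = -18 - 1*3 = -18 - 3 = -21)
o = -9
A(u) = -30 (A(u) = -9 - 21 = -30)
-35208 + A(-138) = -35208 - 30 = -35238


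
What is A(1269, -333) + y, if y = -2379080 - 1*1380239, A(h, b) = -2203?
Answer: -3761522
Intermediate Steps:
y = -3759319 (y = -2379080 - 1380239 = -3759319)
A(1269, -333) + y = -2203 - 3759319 = -3761522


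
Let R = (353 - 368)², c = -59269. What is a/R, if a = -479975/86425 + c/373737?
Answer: -1054324228/41528854575 ≈ -0.025388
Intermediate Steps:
a = -1054324228/184572687 (a = -479975/86425 - 59269/373737 = -479975*1/86425 - 59269*1/373737 = -19199/3457 - 8467/53391 = -1054324228/184572687 ≈ -5.7122)
R = 225 (R = (-15)² = 225)
a/R = -1054324228/184572687/225 = -1054324228/184572687*1/225 = -1054324228/41528854575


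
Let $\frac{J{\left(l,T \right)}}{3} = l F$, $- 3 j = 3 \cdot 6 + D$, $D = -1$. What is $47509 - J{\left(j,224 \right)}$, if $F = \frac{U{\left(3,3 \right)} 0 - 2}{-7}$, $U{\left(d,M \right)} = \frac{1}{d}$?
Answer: $\frac{332597}{7} \approx 47514.0$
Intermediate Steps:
$j = - \frac{17}{3}$ ($j = - \frac{3 \cdot 6 - 1}{3} = - \frac{18 - 1}{3} = \left(- \frac{1}{3}\right) 17 = - \frac{17}{3} \approx -5.6667$)
$F = \frac{2}{7}$ ($F = \frac{\frac{1}{3} \cdot 0 - 2}{-7} = \left(\frac{1}{3} \cdot 0 - 2\right) \left(- \frac{1}{7}\right) = \left(0 - 2\right) \left(- \frac{1}{7}\right) = \left(-2\right) \left(- \frac{1}{7}\right) = \frac{2}{7} \approx 0.28571$)
$J{\left(l,T \right)} = \frac{6 l}{7}$ ($J{\left(l,T \right)} = 3 l \frac{2}{7} = 3 \frac{2 l}{7} = \frac{6 l}{7}$)
$47509 - J{\left(j,224 \right)} = 47509 - \frac{6}{7} \left(- \frac{17}{3}\right) = 47509 - - \frac{34}{7} = 47509 + \frac{34}{7} = \frac{332597}{7}$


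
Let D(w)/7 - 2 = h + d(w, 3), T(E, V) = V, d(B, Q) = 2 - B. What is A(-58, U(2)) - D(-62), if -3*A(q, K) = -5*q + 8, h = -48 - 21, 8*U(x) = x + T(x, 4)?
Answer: -235/3 ≈ -78.333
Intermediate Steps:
U(x) = ½ + x/8 (U(x) = (x + 4)/8 = (4 + x)/8 = ½ + x/8)
h = -69
A(q, K) = -8/3 + 5*q/3 (A(q, K) = -(-5*q + 8)/3 = -(8 - 5*q)/3 = -8/3 + 5*q/3)
D(w) = -455 - 7*w (D(w) = 14 + 7*(-69 + (2 - w)) = 14 + 7*(-67 - w) = 14 + (-469 - 7*w) = -455 - 7*w)
A(-58, U(2)) - D(-62) = (-8/3 + (5/3)*(-58)) - (-455 - 7*(-62)) = (-8/3 - 290/3) - (-455 + 434) = -298/3 - 1*(-21) = -298/3 + 21 = -235/3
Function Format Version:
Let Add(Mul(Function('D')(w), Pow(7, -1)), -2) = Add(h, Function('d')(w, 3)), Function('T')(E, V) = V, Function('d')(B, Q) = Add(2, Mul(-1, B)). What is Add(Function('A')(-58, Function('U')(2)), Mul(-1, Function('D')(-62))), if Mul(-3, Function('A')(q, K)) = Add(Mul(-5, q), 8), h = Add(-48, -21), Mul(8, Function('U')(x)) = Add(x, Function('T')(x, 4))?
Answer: Rational(-235, 3) ≈ -78.333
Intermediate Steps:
Function('U')(x) = Add(Rational(1, 2), Mul(Rational(1, 8), x)) (Function('U')(x) = Mul(Rational(1, 8), Add(x, 4)) = Mul(Rational(1, 8), Add(4, x)) = Add(Rational(1, 2), Mul(Rational(1, 8), x)))
h = -69
Function('A')(q, K) = Add(Rational(-8, 3), Mul(Rational(5, 3), q)) (Function('A')(q, K) = Mul(Rational(-1, 3), Add(Mul(-5, q), 8)) = Mul(Rational(-1, 3), Add(8, Mul(-5, q))) = Add(Rational(-8, 3), Mul(Rational(5, 3), q)))
Function('D')(w) = Add(-455, Mul(-7, w)) (Function('D')(w) = Add(14, Mul(7, Add(-69, Add(2, Mul(-1, w))))) = Add(14, Mul(7, Add(-67, Mul(-1, w)))) = Add(14, Add(-469, Mul(-7, w))) = Add(-455, Mul(-7, w)))
Add(Function('A')(-58, Function('U')(2)), Mul(-1, Function('D')(-62))) = Add(Add(Rational(-8, 3), Mul(Rational(5, 3), -58)), Mul(-1, Add(-455, Mul(-7, -62)))) = Add(Add(Rational(-8, 3), Rational(-290, 3)), Mul(-1, Add(-455, 434))) = Add(Rational(-298, 3), Mul(-1, -21)) = Add(Rational(-298, 3), 21) = Rational(-235, 3)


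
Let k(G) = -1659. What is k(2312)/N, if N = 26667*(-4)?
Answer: 553/35556 ≈ 0.015553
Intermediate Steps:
N = -106668
k(2312)/N = -1659/(-106668) = -1659*(-1/106668) = 553/35556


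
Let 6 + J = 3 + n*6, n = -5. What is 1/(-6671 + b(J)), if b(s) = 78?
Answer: -1/6593 ≈ -0.00015168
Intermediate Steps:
J = -33 (J = -6 + (3 - 5*6) = -6 + (3 - 30) = -6 - 27 = -33)
1/(-6671 + b(J)) = 1/(-6671 + 78) = 1/(-6593) = -1/6593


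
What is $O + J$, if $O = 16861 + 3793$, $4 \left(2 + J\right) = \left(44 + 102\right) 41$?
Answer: $\frac{44297}{2} \approx 22149.0$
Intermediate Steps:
$J = \frac{2989}{2}$ ($J = -2 + \frac{\left(44 + 102\right) 41}{4} = -2 + \frac{146 \cdot 41}{4} = -2 + \frac{1}{4} \cdot 5986 = -2 + \frac{2993}{2} = \frac{2989}{2} \approx 1494.5$)
$O = 20654$
$O + J = 20654 + \frac{2989}{2} = \frac{44297}{2}$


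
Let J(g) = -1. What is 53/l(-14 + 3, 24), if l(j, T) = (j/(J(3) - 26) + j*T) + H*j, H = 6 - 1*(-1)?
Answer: -1431/9196 ≈ -0.15561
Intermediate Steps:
H = 7 (H = 6 + 1 = 7)
l(j, T) = 188*j/27 + T*j (l(j, T) = (j/(-1 - 26) + j*T) + 7*j = (j/(-27) + T*j) + 7*j = (-j/27 + T*j) + 7*j = 188*j/27 + T*j)
53/l(-14 + 3, 24) = 53/(((-14 + 3)*(188 + 27*24)/27)) = 53/(((1/27)*(-11)*(188 + 648))) = 53/(((1/27)*(-11)*836)) = 53/(-9196/27) = 53*(-27/9196) = -1431/9196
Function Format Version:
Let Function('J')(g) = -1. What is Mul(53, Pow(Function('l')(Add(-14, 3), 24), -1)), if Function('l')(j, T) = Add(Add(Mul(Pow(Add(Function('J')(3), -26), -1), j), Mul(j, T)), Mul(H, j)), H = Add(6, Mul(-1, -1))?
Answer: Rational(-1431, 9196) ≈ -0.15561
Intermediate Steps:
H = 7 (H = Add(6, 1) = 7)
Function('l')(j, T) = Add(Mul(Rational(188, 27), j), Mul(T, j)) (Function('l')(j, T) = Add(Add(Mul(Pow(Add(-1, -26), -1), j), Mul(j, T)), Mul(7, j)) = Add(Add(Mul(Pow(-27, -1), j), Mul(T, j)), Mul(7, j)) = Add(Add(Mul(Rational(-1, 27), j), Mul(T, j)), Mul(7, j)) = Add(Mul(Rational(188, 27), j), Mul(T, j)))
Mul(53, Pow(Function('l')(Add(-14, 3), 24), -1)) = Mul(53, Pow(Mul(Rational(1, 27), Add(-14, 3), Add(188, Mul(27, 24))), -1)) = Mul(53, Pow(Mul(Rational(1, 27), -11, Add(188, 648)), -1)) = Mul(53, Pow(Mul(Rational(1, 27), -11, 836), -1)) = Mul(53, Pow(Rational(-9196, 27), -1)) = Mul(53, Rational(-27, 9196)) = Rational(-1431, 9196)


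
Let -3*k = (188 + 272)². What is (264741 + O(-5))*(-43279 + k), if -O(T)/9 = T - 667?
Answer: -30819127931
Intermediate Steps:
O(T) = 6003 - 9*T (O(T) = -9*(T - 667) = -9*(-667 + T) = 6003 - 9*T)
k = -211600/3 (k = -(188 + 272)²/3 = -⅓*460² = -⅓*211600 = -211600/3 ≈ -70533.)
(264741 + O(-5))*(-43279 + k) = (264741 + (6003 - 9*(-5)))*(-43279 - 211600/3) = (264741 + (6003 + 45))*(-341437/3) = (264741 + 6048)*(-341437/3) = 270789*(-341437/3) = -30819127931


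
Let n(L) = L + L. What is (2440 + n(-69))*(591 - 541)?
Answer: 115100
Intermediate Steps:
n(L) = 2*L
(2440 + n(-69))*(591 - 541) = (2440 + 2*(-69))*(591 - 541) = (2440 - 138)*50 = 2302*50 = 115100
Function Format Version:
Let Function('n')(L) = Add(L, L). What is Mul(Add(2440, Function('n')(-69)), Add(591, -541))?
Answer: 115100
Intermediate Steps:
Function('n')(L) = Mul(2, L)
Mul(Add(2440, Function('n')(-69)), Add(591, -541)) = Mul(Add(2440, Mul(2, -69)), Add(591, -541)) = Mul(Add(2440, -138), 50) = Mul(2302, 50) = 115100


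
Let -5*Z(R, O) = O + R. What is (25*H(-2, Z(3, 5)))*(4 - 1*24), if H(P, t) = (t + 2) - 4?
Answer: 1800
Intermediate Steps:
Z(R, O) = -O/5 - R/5 (Z(R, O) = -(O + R)/5 = -O/5 - R/5)
H(P, t) = -2 + t (H(P, t) = (2 + t) - 4 = -2 + t)
(25*H(-2, Z(3, 5)))*(4 - 1*24) = (25*(-2 + (-1/5*5 - 1/5*3)))*(4 - 1*24) = (25*(-2 + (-1 - 3/5)))*(4 - 24) = (25*(-2 - 8/5))*(-20) = (25*(-18/5))*(-20) = -90*(-20) = 1800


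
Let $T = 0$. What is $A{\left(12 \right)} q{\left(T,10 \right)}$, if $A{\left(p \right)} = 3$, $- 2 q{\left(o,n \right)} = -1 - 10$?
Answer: $\frac{33}{2} \approx 16.5$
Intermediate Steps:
$q{\left(o,n \right)} = \frac{11}{2}$ ($q{\left(o,n \right)} = - \frac{-1 - 10}{2} = \left(- \frac{1}{2}\right) \left(-11\right) = \frac{11}{2}$)
$A{\left(12 \right)} q{\left(T,10 \right)} = 3 \cdot \frac{11}{2} = \frac{33}{2}$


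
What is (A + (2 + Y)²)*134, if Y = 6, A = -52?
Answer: 1608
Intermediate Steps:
(A + (2 + Y)²)*134 = (-52 + (2 + 6)²)*134 = (-52 + 8²)*134 = (-52 + 64)*134 = 12*134 = 1608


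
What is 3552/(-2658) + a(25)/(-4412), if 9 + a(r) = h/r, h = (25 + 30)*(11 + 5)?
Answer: -13117553/9772580 ≈ -1.3423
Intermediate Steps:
h = 880 (h = 55*16 = 880)
a(r) = -9 + 880/r
3552/(-2658) + a(25)/(-4412) = 3552/(-2658) + (-9 + 880/25)/(-4412) = 3552*(-1/2658) + (-9 + 880*(1/25))*(-1/4412) = -592/443 + (-9 + 176/5)*(-1/4412) = -592/443 + (131/5)*(-1/4412) = -592/443 - 131/22060 = -13117553/9772580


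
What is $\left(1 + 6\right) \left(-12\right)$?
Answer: $-84$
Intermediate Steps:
$\left(1 + 6\right) \left(-12\right) = 7 \left(-12\right) = -84$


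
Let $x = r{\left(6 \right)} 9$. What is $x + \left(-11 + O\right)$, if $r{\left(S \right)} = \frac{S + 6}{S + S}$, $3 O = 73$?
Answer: $\frac{67}{3} \approx 22.333$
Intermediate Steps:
$O = \frac{73}{3}$ ($O = \frac{1}{3} \cdot 73 = \frac{73}{3} \approx 24.333$)
$r{\left(S \right)} = \frac{6 + S}{2 S}$
$x = 9$ ($x = \frac{6 + 6}{2 \cdot 6} \cdot 9 = \frac{1}{2} \cdot \frac{1}{6} \cdot 12 \cdot 9 = 1 \cdot 9 = 9$)
$x + \left(-11 + O\right) = 9 + \left(-11 + \frac{73}{3}\right) = 9 + \frac{40}{3} = \frac{67}{3}$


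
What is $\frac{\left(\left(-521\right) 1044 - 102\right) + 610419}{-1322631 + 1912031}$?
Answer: $\frac{66393}{589400} \approx 0.11265$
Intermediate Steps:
$\frac{\left(\left(-521\right) 1044 - 102\right) + 610419}{-1322631 + 1912031} = \frac{\left(-543924 - 102\right) + 610419}{589400} = \left(-544026 + 610419\right) \frac{1}{589400} = 66393 \cdot \frac{1}{589400} = \frac{66393}{589400}$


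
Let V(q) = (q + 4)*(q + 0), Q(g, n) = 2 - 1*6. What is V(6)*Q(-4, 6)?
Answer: -240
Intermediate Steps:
Q(g, n) = -4 (Q(g, n) = 2 - 6 = -4)
V(q) = q*(4 + q) (V(q) = (4 + q)*q = q*(4 + q))
V(6)*Q(-4, 6) = (6*(4 + 6))*(-4) = (6*10)*(-4) = 60*(-4) = -240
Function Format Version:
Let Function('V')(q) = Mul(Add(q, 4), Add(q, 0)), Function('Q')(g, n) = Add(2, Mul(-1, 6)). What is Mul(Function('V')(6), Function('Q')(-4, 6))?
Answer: -240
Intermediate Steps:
Function('Q')(g, n) = -4 (Function('Q')(g, n) = Add(2, -6) = -4)
Function('V')(q) = Mul(q, Add(4, q)) (Function('V')(q) = Mul(Add(4, q), q) = Mul(q, Add(4, q)))
Mul(Function('V')(6), Function('Q')(-4, 6)) = Mul(Mul(6, Add(4, 6)), -4) = Mul(Mul(6, 10), -4) = Mul(60, -4) = -240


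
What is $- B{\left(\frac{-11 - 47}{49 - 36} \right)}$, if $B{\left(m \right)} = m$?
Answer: $\frac{58}{13} \approx 4.4615$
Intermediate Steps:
$- B{\left(\frac{-11 - 47}{49 - 36} \right)} = - \frac{-11 - 47}{49 - 36} = - \frac{-58}{13} = \left(-1\right) \left(- \frac{58}{13}\right) = \frac{58}{13}$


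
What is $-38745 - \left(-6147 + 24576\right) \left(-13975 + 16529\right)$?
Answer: $-47106411$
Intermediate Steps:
$-38745 - \left(-6147 + 24576\right) \left(-13975 + 16529\right) = -38745 - 18429 \cdot 2554 = -38745 - 47067666 = -47106411$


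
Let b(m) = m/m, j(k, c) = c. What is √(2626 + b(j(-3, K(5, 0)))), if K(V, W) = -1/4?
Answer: √2627 ≈ 51.254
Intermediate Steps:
K(V, W) = -¼ (K(V, W) = -1*¼ = -¼)
b(m) = 1
√(2626 + b(j(-3, K(5, 0)))) = √(2626 + 1) = √2627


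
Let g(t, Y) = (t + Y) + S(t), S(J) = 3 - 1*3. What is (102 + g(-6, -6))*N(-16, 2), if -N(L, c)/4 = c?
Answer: -720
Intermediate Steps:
N(L, c) = -4*c
S(J) = 0 (S(J) = 3 - 3 = 0)
g(t, Y) = Y + t (g(t, Y) = (t + Y) + 0 = (Y + t) + 0 = Y + t)
(102 + g(-6, -6))*N(-16, 2) = (102 + (-6 - 6))*(-4*2) = (102 - 12)*(-8) = 90*(-8) = -720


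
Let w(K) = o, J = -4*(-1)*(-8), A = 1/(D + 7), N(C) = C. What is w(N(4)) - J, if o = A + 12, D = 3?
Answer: 441/10 ≈ 44.100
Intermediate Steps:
A = 1/10 (A = 1/(3 + 7) = 1/10 ≈ 0.10000)
J = -32 (J = 4*(-8) = -32)
o = 121/10 (o = 1/10 + 12 = 121/10 ≈ 12.100)
w(K) = 121/10
w(N(4)) - J = 121/10 - 1*(-32) = 121/10 + 32 = 441/10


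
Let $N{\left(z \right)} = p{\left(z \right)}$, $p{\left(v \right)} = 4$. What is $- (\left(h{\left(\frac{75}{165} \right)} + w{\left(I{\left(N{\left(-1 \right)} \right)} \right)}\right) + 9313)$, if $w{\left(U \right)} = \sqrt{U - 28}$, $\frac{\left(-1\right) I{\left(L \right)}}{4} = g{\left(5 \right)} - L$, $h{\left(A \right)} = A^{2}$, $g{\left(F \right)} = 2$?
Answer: $- \frac{1126898}{121} - 2 i \sqrt{5} \approx -9313.2 - 4.4721 i$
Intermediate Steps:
$N{\left(z \right)} = 4$
$I{\left(L \right)} = -8 + 4 L$ ($I{\left(L \right)} = - 4 \left(2 - L\right) = -8 + 4 L$)
$w{\left(U \right)} = \sqrt{-28 + U}$
$- (\left(h{\left(\frac{75}{165} \right)} + w{\left(I{\left(N{\left(-1 \right)} \right)} \right)}\right) + 9313) = - (\left(\left(\frac{75}{165}\right)^{2} + \sqrt{-28 + \left(-8 + 4 \cdot 4\right)}\right) + 9313) = - (\left(\left(75 \cdot \frac{1}{165}\right)^{2} + \sqrt{-28 + \left(-8 + 16\right)}\right) + 9313) = - (\left(\left(\frac{5}{11}\right)^{2} + \sqrt{-28 + 8}\right) + 9313) = - (\left(\frac{25}{121} + \sqrt{-20}\right) + 9313) = - (\left(\frac{25}{121} + 2 i \sqrt{5}\right) + 9313) = - (\frac{1126898}{121} + 2 i \sqrt{5}) = - \frac{1126898}{121} - 2 i \sqrt{5}$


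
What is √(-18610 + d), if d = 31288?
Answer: √12678 ≈ 112.60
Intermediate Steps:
√(-18610 + d) = √(-18610 + 31288) = √12678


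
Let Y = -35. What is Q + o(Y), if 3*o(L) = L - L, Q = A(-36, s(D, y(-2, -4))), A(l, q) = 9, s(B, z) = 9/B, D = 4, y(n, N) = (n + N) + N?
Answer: 9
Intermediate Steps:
y(n, N) = n + 2*N (y(n, N) = (N + n) + N = n + 2*N)
Q = 9
o(L) = 0 (o(L) = (L - L)/3 = (⅓)*0 = 0)
Q + o(Y) = 9 + 0 = 9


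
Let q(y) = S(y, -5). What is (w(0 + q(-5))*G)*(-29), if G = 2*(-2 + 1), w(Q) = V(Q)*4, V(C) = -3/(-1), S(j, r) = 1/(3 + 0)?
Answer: 696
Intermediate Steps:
S(j, r) = ⅓ (S(j, r) = 1/3 = ⅓)
q(y) = ⅓
V(C) = 3 (V(C) = -3*(-1) = 3)
w(Q) = 12 (w(Q) = 3*4 = 12)
G = -2 (G = 2*(-1) = -2)
(w(0 + q(-5))*G)*(-29) = (12*(-2))*(-29) = -24*(-29) = 696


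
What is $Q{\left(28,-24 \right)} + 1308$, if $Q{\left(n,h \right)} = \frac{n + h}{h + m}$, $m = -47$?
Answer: $\frac{92864}{71} \approx 1307.9$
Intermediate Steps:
$Q{\left(n,h \right)} = \frac{h + n}{-47 + h}$ ($Q{\left(n,h \right)} = \frac{n + h}{h - 47} = \frac{h + n}{-47 + h}$)
$Q{\left(28,-24 \right)} + 1308 = \frac{-24 + 28}{-47 - 24} + 1308 = \frac{1}{-71} \cdot 4 + 1308 = \left(- \frac{1}{71}\right) 4 + 1308 = - \frac{4}{71} + 1308 = \frac{92864}{71}$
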